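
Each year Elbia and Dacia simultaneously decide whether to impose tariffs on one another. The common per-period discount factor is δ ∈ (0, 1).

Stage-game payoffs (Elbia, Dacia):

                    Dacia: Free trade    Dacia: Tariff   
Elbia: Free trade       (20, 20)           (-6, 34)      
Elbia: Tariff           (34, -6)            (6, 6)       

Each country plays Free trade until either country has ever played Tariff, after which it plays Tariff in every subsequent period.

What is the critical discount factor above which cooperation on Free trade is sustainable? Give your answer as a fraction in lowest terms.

Under grim trigger the critical discount factor is (T−C)/(T−P) with T = 34, C = 20, P = 6.
δ* = (34−20)/(34−6) = 14/28 = 1/2.

1/2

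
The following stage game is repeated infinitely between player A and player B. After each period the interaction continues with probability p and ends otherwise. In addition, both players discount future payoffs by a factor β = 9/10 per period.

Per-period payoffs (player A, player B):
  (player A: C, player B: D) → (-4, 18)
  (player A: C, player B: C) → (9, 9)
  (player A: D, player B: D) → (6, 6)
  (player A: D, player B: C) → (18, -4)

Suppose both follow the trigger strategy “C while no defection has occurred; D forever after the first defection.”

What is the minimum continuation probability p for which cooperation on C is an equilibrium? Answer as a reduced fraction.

5/6

With continuation probability p and discount β, the effective per-period discount factor is βp.
Grim-trigger IC: βp ≥ (18−9)/(18−6) = 3/4.
So p ≥ (3/4)/(9/10) = 5/6.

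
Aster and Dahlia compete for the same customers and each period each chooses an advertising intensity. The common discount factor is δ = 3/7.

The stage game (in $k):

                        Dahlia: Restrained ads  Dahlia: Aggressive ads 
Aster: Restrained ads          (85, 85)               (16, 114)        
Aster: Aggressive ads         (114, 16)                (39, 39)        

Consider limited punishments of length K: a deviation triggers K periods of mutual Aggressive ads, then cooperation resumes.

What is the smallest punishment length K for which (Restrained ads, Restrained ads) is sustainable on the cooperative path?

3

Need Σ_{k=1}^{K} δ^k ≥ (114−85)/(85−39) = 0.6304 at δ = 3/7.
At K = 2 the sum is 0.6122 < 0.6304; at K = 3 it is 0.6910 ≥ 0.6304.
So the minimum punishment length is K = 3.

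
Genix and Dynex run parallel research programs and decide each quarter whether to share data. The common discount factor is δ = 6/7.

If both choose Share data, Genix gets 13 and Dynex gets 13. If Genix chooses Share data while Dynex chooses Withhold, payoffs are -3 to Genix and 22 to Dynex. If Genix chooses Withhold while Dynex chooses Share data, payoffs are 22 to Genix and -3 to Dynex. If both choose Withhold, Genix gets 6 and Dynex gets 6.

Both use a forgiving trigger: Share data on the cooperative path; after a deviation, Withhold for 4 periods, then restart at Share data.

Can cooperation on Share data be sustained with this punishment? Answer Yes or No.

Yes

Comparing payoff streams over the 5 periods until play realigns: cooperate → 13(1+δ+…+δ^4); deviate → 22 + 6(δ+…+δ^4).
Cooperation is sustained iff (13−6)(δ+…+δ^4) ≥ 22−13.
δ+…+δ^4 = 6/7·(1−(6/7)^4)/(1−6/7) = 2.7613, and (22−13)/(13−6) = 1.2857.
2.7613 ≥ 1.2857, so cooperation is sustainable.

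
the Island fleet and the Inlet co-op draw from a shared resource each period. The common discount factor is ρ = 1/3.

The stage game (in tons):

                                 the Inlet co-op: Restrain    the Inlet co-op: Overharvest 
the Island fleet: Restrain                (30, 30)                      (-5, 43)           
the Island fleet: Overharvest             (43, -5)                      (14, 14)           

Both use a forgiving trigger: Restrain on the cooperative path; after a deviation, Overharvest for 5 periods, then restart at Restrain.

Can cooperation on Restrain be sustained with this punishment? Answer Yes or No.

No

Comparing payoff streams over the 6 periods until play realigns: cooperate → 30(1+ρ+…+ρ^5); deviate → 43 + 14(ρ+…+ρ^5).
Cooperation is sustained iff (30−14)(ρ+…+ρ^5) ≥ 43−30.
ρ+…+ρ^5 = 1/3·(1−(1/3)^5)/(1−1/3) = 0.4979, and (43−30)/(30−14) = 0.8125.
0.4979 < 0.8125, so cooperation is not sustainable.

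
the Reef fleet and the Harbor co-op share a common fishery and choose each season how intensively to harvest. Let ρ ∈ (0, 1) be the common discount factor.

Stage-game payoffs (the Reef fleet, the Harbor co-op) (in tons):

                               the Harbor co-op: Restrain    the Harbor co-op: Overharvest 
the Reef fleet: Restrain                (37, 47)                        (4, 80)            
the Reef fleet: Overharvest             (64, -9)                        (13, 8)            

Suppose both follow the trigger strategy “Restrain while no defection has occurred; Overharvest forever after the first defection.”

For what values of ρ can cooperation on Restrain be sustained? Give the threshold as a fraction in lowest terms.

the Reef fleet: cooperation gives 37 each period; deviation gives 64 once then 13 forever.
  37/(1−ρ) ≥ 64 + 13ρ/(1−ρ) ⇒ ρ ≥ 27/51 = 9/17.
the Harbor co-op: cooperation gives 47 each period; deviation gives 80 once then 8 forever.
  ρ ≥ 33/72 = 11/24.
Both must hold, so the binding constraint is the Reef fleet's: ρ ≥ 9/17.

9/17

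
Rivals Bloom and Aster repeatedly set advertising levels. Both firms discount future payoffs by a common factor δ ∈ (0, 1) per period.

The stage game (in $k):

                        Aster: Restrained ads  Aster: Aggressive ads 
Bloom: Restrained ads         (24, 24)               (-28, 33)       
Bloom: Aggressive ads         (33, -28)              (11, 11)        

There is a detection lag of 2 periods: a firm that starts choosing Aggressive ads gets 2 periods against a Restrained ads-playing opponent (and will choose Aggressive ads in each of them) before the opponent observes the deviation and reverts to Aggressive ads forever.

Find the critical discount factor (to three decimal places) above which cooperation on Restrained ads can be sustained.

The best deviation is to choose Aggressive ads for all 2 undetected periods, earning 33 each, then 11 forever once detected.
Deviation value: 33(1−δ^2)/(1−δ) + 11δ^2/(1−δ); cooperation value: 24/(1−δ).
IC: 24 ≥ 33(1−δ^2) + 11δ^2 = 33 − 22δ^2.
So δ^2 ≥ 9/22, giving δ ≥ (9/22)^(1/2) ≈ 0.640.

0.640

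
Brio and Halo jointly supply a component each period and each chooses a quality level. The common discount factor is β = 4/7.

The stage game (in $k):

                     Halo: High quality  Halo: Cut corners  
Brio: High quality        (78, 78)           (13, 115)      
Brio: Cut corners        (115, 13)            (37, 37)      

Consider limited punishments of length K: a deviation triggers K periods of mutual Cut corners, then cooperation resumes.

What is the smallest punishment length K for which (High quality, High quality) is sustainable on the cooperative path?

3

No profitable deviation requires (78−37)(β+…+β^K) ≥ 115−78, i.e. β+…+β^K ≥ 37/41 ≈ 0.9024.
With β = 4/7, the partial sums are K=1: 0.5714, K=2: 0.8980, K=3: 1.0845.
K = 3 is the first length at which the sum reaches 0.9024.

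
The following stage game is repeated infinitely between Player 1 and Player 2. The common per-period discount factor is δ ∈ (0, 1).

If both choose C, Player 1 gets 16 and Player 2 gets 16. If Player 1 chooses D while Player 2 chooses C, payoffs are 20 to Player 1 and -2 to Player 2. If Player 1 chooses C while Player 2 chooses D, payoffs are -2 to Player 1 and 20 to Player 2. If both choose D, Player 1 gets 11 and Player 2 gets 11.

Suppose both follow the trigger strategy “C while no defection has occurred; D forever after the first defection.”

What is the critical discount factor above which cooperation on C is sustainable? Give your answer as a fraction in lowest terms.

Cooperation forever yields 16 each period: 16/(1−δ).
Deviating yields 20 once, then 11 forever: 20 + 11δ/(1−δ).
No profitable deviation requires 16/(1−δ) ≥ 20 + 11δ/(1−δ).
Multiplying by (1−δ): 16 ≥ 20(1−δ) + 11δ = 20 − 9δ.
So 9δ ≥ 4, i.e. δ ≥ 4/9.

4/9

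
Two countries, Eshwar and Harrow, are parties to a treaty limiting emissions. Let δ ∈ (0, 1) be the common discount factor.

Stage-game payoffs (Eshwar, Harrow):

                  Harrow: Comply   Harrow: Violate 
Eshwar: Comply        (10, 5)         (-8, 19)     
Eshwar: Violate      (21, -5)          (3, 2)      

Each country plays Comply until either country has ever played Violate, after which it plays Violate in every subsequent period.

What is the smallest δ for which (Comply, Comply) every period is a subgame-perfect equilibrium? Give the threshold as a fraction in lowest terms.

14/17

Eshwar: cooperation gives 10 each period; deviation gives 21 once then 3 forever.
  10/(1−δ) ≥ 21 + 3δ/(1−δ) ⇒ δ ≥ 11/18.
Harrow: cooperation gives 5 each period; deviation gives 19 once then 2 forever.
  δ ≥ 14/17.
Both must hold, so the binding constraint is Harrow's: δ ≥ 14/17.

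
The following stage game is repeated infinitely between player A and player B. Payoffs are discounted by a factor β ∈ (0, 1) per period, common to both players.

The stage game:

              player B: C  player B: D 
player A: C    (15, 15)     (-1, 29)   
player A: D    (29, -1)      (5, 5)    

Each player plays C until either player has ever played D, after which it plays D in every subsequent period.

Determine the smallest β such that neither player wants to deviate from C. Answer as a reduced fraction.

7/12

15/(1−β) ≥ 29 + 5β/(1−β)
15 ≥ 29 − 24β
β ≥ 14/24 = 7/12.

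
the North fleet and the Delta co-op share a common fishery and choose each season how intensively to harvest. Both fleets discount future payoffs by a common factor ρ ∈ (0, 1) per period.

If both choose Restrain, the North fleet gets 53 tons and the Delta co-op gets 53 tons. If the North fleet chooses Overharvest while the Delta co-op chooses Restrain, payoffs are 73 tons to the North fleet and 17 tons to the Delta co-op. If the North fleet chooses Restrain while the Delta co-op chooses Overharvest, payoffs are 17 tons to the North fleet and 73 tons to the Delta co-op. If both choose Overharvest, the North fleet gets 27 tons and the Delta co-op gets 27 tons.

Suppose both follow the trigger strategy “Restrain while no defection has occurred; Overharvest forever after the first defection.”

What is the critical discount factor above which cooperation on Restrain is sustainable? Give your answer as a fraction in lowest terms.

10/23

One-period gain from deviating is 73 − 53 = 20. The loss is 53 − 27 = 26 in every subsequent period, with present value 26·ρ/(1−ρ).
Deviation is unprofitable when 26·ρ/(1−ρ) ≥ 20, i.e. ρ/(1−ρ) ≥ 10/13.
Equivalently ρ ≥ 20/(20+26) = 10/23.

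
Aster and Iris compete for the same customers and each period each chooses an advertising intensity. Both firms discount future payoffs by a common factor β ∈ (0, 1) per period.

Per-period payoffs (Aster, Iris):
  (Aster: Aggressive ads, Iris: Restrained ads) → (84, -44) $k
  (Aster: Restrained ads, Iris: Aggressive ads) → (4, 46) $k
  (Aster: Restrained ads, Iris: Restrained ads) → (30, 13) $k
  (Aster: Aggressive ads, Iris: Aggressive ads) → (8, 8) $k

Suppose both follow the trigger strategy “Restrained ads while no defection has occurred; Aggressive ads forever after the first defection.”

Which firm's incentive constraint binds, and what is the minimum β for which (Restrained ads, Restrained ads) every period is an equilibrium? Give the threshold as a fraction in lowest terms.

Iris; β ≥ 33/38

Aster's threshold: (84−30)/(84−8) = 27/38.
Iris's threshold: (46−13)/(46−8) = 33/38.
27/38 < 33/38, so Iris binds and β* = 33/38.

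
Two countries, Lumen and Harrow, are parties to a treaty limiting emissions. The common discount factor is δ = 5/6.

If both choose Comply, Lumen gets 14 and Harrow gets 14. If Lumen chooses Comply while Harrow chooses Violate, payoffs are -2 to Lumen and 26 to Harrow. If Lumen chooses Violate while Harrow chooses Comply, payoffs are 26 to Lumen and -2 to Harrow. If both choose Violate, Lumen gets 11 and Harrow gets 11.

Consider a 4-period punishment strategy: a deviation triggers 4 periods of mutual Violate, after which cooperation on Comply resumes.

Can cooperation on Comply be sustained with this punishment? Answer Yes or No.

IC: δ+…+δ^4 ≥ (26−14)/(14−11) = 4.
At δ = 5/6: partial sum = 2.5887 < 4.0000. Cooperation not sustainable.

No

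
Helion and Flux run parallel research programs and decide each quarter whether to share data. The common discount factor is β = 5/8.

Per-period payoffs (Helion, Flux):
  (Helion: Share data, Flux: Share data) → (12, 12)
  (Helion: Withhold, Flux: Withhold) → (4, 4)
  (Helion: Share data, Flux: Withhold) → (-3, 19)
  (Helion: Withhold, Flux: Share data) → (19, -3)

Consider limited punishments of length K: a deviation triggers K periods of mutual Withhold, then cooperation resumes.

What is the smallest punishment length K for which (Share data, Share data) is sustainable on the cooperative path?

No profitable deviation requires (12−4)(β+…+β^K) ≥ 19−12, i.e. β+…+β^K ≥ 7/8 ≈ 0.8750.
With β = 5/8, the partial sums are K=1: 0.6250, K=2: 1.0156.
K = 2 is the first length at which the sum reaches 0.8750.

2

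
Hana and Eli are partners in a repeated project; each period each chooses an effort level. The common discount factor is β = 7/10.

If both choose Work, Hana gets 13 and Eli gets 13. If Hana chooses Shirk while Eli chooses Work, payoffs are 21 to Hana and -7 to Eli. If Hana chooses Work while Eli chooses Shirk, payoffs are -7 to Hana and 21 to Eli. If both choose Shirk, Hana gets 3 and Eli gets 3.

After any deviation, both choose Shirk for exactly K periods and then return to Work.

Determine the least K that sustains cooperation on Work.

No profitable deviation requires (13−3)(β+…+β^K) ≥ 21−13, i.e. β+…+β^K ≥ 4/5 ≈ 0.8000.
With β = 7/10, the partial sums are K=1: 0.7000, K=2: 1.1900.
K = 2 is the first length at which the sum reaches 0.8000.

2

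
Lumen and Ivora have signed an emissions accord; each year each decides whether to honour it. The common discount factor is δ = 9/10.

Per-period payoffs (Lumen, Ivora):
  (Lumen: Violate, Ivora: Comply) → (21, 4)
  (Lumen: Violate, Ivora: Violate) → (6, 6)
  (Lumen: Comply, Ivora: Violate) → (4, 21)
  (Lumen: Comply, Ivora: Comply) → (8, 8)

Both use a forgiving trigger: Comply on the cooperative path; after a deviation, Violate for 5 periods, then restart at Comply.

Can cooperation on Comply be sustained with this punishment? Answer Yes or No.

No

IC: δ+…+δ^5 ≥ (21−8)/(8−6) = 13/2.
At δ = 9/10: partial sum = 3.6856 < 6.5000. Cooperation not sustainable.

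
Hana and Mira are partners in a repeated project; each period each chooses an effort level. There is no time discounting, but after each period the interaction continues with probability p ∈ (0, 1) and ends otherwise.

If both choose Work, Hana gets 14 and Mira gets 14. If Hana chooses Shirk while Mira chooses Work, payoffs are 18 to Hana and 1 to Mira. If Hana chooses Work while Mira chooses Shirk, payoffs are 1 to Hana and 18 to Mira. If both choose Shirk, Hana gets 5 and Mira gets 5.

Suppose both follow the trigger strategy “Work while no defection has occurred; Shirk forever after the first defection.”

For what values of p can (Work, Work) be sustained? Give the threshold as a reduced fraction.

Expected cooperation value is 14 + p·14 + p²·14 + … = 14/(1−p); deviation gives 18 + p·5/(1−p).
14 ≥ 18(1−p) + 5p ⇒ 13p ≥ 4 ⇒ p ≥ 4/13.

4/13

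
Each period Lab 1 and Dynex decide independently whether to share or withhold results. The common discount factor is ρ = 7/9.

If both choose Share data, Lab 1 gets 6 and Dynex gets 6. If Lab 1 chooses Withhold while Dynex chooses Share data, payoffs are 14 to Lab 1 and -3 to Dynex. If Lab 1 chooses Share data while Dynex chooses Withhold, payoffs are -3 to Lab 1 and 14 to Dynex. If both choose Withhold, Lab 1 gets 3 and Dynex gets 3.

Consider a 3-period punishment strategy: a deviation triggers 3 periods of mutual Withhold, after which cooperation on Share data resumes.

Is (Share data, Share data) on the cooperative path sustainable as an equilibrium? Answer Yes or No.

No

IC: ρ+…+ρ^3 ≥ (14−6)/(6−3) = 8/3.
At ρ = 7/9: partial sum = 1.8532 < 2.6667. Cooperation not sustainable.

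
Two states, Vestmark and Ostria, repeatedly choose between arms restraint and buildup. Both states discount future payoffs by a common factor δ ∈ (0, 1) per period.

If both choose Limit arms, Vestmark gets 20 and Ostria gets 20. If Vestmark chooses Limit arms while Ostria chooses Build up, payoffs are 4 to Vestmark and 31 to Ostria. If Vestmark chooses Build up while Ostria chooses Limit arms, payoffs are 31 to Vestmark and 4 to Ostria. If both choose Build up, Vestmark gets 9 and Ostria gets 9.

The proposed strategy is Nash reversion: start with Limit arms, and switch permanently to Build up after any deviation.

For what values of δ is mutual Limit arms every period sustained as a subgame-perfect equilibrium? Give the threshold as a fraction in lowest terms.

1/2

20/(1−δ) ≥ 31 + 9δ/(1−δ)
20 ≥ 31 − 22δ
δ ≥ 11/22 = 1/2.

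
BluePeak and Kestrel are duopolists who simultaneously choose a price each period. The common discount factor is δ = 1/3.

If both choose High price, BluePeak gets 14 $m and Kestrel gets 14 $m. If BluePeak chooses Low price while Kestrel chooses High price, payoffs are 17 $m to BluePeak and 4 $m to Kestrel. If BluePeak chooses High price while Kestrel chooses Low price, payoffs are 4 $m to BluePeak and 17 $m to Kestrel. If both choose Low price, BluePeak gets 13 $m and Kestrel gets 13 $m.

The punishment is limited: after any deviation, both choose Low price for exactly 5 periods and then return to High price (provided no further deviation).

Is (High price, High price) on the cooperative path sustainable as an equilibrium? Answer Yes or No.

IC: δ+…+δ^5 ≥ (17−14)/(14−13) = 3.
At δ = 1/3: partial sum = 0.4979 < 3.0000. Cooperation not sustainable.

No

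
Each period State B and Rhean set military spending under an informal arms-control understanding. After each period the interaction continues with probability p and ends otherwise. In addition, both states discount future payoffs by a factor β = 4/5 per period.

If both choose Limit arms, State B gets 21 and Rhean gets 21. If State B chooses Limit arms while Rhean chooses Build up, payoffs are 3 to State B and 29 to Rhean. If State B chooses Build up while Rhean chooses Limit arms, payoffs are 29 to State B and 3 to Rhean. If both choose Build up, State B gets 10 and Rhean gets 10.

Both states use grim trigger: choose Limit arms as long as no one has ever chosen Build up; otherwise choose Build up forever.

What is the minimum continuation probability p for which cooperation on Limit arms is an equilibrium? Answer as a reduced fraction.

Expected continuation weight on next period's payoff is β·p = 4/5·p, which plays the role of the discount factor.
Cooperation requires 4/5·p ≥ (29−21)/(29−10) = 8/19, hence p ≥ 10/19.

10/19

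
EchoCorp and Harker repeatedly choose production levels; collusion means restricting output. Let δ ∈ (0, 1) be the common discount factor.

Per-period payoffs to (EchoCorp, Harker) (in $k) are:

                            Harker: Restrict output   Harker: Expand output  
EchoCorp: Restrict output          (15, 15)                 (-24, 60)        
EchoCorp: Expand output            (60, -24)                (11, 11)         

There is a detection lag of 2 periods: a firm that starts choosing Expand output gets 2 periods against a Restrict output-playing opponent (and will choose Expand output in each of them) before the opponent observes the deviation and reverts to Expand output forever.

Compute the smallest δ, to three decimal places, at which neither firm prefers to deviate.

0.958

The best deviation is to choose Expand output for all 2 undetected periods, earning 60 each, then 11 forever once detected.
Deviation value: 60(1−δ^2)/(1−δ) + 11δ^2/(1−δ); cooperation value: 15/(1−δ).
IC: 15 ≥ 60(1−δ^2) + 11δ^2 = 60 − 49δ^2.
So δ^2 ≥ 45/49, giving δ ≥ (45/49)^(1/2) ≈ 0.958.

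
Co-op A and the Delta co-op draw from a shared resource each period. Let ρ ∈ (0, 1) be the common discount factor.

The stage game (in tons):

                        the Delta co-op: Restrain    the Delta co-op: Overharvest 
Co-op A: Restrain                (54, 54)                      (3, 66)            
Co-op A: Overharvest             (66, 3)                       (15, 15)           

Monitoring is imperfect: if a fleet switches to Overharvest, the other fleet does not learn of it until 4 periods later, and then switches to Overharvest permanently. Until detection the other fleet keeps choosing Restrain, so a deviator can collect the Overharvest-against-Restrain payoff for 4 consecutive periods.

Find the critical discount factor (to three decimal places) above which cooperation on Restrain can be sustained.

A deviator earns 66 for 4 periods, then 15 forever; cooperating earns 54 forever. Multiplying the IC by (1−ρ):
54 ≥ 66(1−ρ^4) + 15ρ^4, so 51·ρ^4 ≥ 12 and ρ^4 ≥ 4/17.
ρ ≥ (4/17)^(1/4) ≈ 0.696.

0.696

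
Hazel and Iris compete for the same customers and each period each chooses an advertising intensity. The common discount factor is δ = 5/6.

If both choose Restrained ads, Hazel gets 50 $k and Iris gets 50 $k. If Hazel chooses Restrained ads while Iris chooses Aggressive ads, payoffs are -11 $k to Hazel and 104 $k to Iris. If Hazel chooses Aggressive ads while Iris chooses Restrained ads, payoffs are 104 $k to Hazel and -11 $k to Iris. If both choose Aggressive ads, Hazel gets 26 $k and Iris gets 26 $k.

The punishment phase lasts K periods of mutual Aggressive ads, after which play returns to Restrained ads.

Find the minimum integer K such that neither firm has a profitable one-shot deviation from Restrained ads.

4

IC: δ(1−δ^K)/(1−δ) ≥ (104−50)/(50−26) = 9/4.
With δ = 5/6: need 1 − δ^K ≥ 9/4·(1−5/6)/(5/6), i.e. δ^K ≤ 0.5500.
Since (5/6)^3 = 0.5787 and (5/6)^4 = 0.4823, the smallest such K is 4.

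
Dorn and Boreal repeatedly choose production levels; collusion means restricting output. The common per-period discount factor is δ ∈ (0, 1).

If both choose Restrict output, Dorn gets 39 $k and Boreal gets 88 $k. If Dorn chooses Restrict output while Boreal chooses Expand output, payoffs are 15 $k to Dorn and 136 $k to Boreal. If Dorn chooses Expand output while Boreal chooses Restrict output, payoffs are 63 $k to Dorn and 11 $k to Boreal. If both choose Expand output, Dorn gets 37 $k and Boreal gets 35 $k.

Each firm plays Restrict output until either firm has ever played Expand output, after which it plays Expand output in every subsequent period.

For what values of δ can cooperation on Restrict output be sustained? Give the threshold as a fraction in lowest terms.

12/13

For Dorn: deviation gain 63−39 = 24, per-period punishment loss 39−37 = 2. IC gives δ ≥ 24/26 = 12/13.
For Boreal: gain 48, loss 53 per period, so δ ≥ 48/101.
The tighter constraint is Dorn's, so cooperation needs δ ≥ 12/13.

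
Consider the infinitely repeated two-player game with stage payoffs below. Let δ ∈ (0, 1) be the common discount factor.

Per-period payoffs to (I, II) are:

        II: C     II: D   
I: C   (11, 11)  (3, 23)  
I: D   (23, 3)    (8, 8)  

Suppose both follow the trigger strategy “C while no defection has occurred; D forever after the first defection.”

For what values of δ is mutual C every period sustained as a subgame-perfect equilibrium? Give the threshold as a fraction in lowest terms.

One-period gain from deviating is 23 − 11 = 12. The loss is 11 − 8 = 3 in every subsequent period, with present value 3·δ/(1−δ).
Deviation is unprofitable when 3·δ/(1−δ) ≥ 12, i.e. δ/(1−δ) ≥ 4.
Equivalently δ ≥ 12/(12+3) = 4/5.

4/5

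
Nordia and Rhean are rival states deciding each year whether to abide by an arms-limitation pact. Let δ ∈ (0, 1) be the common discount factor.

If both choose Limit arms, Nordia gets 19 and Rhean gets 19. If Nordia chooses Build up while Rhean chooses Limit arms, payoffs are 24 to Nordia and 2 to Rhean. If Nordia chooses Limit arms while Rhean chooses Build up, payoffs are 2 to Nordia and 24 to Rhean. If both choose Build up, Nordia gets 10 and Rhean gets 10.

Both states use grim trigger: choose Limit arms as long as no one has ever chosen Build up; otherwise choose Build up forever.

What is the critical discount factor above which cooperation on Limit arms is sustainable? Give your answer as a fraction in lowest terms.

One-period gain from deviating is 24 − 19 = 5. The loss is 19 − 10 = 9 in every subsequent period, with present value 9·δ/(1−δ).
Deviation is unprofitable when 9·δ/(1−δ) ≥ 5, i.e. δ/(1−δ) ≥ 5/9.
Equivalently δ ≥ 5/(5+9) = 5/14.

5/14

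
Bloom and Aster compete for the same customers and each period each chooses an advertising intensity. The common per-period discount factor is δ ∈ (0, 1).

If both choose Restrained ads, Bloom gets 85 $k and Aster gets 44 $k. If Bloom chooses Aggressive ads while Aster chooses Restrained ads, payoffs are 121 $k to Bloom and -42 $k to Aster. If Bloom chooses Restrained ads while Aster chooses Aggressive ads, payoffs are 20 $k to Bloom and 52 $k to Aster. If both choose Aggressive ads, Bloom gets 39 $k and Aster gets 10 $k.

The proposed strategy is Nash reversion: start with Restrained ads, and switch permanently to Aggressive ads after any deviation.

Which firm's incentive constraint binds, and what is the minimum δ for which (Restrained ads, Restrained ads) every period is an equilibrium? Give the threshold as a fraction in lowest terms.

Bloom: cooperation gives 85 each period; deviation gives 121 once then 39 forever.
  85/(1−δ) ≥ 121 + 39δ/(1−δ) ⇒ δ ≥ 36/82 = 18/41.
Aster: cooperation gives 44 each period; deviation gives 52 once then 10 forever.
  δ ≥ 8/42 = 4/21.
Both must hold, so the binding constraint is Bloom's: δ ≥ 18/41.

Bloom; δ ≥ 18/41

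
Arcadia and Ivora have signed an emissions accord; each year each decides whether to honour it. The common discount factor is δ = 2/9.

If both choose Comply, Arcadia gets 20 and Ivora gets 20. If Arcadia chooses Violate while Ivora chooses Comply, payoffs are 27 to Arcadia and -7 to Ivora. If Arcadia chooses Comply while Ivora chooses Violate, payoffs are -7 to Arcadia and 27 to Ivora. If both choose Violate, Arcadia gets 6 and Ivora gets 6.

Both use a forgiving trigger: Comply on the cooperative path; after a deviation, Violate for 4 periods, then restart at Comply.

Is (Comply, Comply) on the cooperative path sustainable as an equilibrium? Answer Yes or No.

No

A one-shot deviation gives 27 now, then 6 for 4 periods, then back to 20.
Gain from deviating: (27−20) today; loss: (20−6) in each of the next 4 periods.
No-deviation condition: (20−6)(δ+…+δ^4) ≥ 27−20, i.e. δ+…+δ^4 ≥ 1/2.
At δ = 2/9: δ+…+δ^4 = 0.2850 < 0.5000.
So cooperation is not sustainable.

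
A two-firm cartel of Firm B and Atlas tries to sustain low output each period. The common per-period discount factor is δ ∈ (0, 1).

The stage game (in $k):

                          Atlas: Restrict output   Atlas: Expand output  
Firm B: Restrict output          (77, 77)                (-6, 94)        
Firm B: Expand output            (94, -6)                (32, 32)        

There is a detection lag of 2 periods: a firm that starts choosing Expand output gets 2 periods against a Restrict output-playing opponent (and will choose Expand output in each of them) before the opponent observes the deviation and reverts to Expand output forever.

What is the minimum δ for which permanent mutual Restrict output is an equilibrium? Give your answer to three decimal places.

Deviating for the 2 undetected periods gains 94−77 = 17 per period over cooperation, then loses 77−32 = 45 per period forever once punishment starts.
Gain: 17(1 + δ + … + δ^1); loss: 45·δ^2/(1−δ).
No profitable deviation ⇔ 17(1−δ^2) ≤ 45·δ^2, i.e. δ^2 ≥ 17/(17+45) = 17/62.
Hence δ ≥ (17/62)^(1/2) ≈ 0.524.

0.524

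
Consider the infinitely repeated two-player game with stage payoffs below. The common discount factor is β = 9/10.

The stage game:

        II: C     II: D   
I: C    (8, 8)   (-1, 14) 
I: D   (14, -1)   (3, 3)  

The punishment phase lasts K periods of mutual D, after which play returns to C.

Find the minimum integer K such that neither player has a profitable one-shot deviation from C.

2

No profitable deviation requires (8−3)(β+…+β^K) ≥ 14−8, i.e. β+…+β^K ≥ 6/5 ≈ 1.2000.
With β = 9/10, the partial sums are K=1: 0.9000, K=2: 1.7100.
K = 2 is the first length at which the sum reaches 1.2000.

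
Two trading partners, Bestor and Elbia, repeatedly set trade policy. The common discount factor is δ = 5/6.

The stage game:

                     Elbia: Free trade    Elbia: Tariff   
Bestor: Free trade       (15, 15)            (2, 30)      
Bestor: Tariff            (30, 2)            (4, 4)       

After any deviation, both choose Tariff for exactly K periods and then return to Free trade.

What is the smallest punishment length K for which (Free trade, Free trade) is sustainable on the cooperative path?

2

No profitable deviation requires (15−4)(δ+…+δ^K) ≥ 30−15, i.e. δ+…+δ^K ≥ 15/11 ≈ 1.3636.
With δ = 5/6, the partial sums are K=1: 0.8333, K=2: 1.5278.
K = 2 is the first length at which the sum reaches 1.3636.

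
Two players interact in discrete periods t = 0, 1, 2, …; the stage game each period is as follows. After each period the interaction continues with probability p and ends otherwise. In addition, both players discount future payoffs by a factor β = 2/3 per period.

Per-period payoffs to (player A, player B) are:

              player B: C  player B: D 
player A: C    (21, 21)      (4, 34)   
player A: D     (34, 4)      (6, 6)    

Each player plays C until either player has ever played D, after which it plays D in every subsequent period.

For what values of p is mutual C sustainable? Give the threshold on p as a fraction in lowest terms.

Expected continuation weight on next period's payoff is β·p = 2/3·p, which plays the role of the discount factor.
Cooperation requires 2/3·p ≥ (34−21)/(34−6) = 13/28, hence p ≥ 39/56.

39/56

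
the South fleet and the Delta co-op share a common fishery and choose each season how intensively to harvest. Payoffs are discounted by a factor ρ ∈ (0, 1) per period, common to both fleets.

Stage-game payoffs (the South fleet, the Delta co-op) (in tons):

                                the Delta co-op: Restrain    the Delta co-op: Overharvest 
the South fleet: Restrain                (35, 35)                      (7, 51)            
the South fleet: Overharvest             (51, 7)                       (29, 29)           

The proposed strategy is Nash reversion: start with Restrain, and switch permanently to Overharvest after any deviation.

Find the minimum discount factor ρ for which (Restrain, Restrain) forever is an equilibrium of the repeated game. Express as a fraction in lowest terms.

8/11

One-period gain from deviating is 51 − 35 = 16. The loss is 35 − 29 = 6 in every subsequent period, with present value 6·ρ/(1−ρ).
Deviation is unprofitable when 6·ρ/(1−ρ) ≥ 16, i.e. ρ/(1−ρ) ≥ 8/3.
Equivalently ρ ≥ 16/(16+6) = 8/11.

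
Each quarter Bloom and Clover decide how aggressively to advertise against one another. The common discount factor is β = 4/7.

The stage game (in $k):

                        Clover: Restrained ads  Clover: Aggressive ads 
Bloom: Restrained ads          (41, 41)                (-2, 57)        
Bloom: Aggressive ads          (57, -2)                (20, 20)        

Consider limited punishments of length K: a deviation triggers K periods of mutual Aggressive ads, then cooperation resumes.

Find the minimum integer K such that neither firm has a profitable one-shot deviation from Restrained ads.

IC: β(1−β^K)/(1−β) ≥ (57−41)/(41−20) = 16/21.
With β = 4/7: need 1 − β^K ≥ 16/21·(1−4/7)/(4/7), i.e. β^K ≤ 0.4286.
Since (4/7)^1 = 0.5714 and (4/7)^2 = 0.3265, the smallest such K is 2.

2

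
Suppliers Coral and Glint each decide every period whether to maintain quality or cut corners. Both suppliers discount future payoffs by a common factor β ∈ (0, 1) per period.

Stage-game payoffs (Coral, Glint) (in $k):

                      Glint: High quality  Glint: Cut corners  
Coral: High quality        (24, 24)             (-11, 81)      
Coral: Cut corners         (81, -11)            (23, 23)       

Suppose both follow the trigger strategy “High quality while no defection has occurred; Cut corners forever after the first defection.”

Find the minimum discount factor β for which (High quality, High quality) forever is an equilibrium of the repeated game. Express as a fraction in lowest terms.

57/58

Under grim trigger the critical discount factor is (T−C)/(T−P) with T = 81, C = 24, P = 23.
β* = (81−24)/(81−23) = 57/58.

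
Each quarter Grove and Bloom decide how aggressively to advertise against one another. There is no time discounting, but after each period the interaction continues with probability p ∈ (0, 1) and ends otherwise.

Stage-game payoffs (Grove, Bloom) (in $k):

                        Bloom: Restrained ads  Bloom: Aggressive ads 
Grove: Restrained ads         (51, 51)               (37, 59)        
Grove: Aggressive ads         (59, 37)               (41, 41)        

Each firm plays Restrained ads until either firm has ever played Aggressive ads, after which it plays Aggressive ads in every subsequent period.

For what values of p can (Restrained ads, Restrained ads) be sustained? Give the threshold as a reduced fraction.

4/9

Expected cooperation value is 51 + p·51 + p²·51 + … = 51/(1−p); deviation gives 59 + p·41/(1−p).
51 ≥ 59(1−p) + 41p ⇒ 18p ≥ 8 ⇒ p ≥ 8/18 = 4/9.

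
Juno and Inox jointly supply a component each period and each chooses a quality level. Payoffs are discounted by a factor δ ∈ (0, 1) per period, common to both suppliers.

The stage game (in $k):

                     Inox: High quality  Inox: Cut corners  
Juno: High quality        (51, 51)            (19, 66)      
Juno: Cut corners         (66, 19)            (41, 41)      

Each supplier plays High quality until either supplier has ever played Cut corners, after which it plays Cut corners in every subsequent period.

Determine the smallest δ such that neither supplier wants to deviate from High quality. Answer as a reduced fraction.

51/(1−δ) ≥ 66 + 41δ/(1−δ)
51 ≥ 66 − 25δ
δ ≥ 15/25 = 3/5.

3/5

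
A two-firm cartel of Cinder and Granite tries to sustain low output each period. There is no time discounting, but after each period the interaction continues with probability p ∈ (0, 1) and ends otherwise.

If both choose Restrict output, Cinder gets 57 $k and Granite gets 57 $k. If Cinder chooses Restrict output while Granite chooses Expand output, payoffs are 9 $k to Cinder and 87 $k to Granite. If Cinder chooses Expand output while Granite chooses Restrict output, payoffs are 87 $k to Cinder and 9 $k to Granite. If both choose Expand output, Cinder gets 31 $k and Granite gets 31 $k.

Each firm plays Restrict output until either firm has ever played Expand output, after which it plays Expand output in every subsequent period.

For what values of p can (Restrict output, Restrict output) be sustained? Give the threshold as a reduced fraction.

15/28

With no time discounting, the continuation probability p plays the role of the discount factor.
Grim-trigger IC: 57/(1−p) ≥ 87 + 31p/(1−p) ⇒ p ≥ (87−57)/(87−31) = 15/28.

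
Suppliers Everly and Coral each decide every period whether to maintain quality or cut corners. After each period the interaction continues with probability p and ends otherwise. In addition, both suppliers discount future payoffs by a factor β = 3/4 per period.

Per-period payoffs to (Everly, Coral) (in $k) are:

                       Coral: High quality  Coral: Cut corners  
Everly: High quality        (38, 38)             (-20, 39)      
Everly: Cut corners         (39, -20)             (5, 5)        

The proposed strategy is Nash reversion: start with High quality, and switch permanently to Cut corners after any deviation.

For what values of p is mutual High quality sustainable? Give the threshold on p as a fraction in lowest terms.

With continuation probability p and discount β, the effective per-period discount factor is βp.
Grim-trigger IC: βp ≥ (39−38)/(39−5) = 1/34.
So p ≥ (1/34)/(3/4) = 2/51.

2/51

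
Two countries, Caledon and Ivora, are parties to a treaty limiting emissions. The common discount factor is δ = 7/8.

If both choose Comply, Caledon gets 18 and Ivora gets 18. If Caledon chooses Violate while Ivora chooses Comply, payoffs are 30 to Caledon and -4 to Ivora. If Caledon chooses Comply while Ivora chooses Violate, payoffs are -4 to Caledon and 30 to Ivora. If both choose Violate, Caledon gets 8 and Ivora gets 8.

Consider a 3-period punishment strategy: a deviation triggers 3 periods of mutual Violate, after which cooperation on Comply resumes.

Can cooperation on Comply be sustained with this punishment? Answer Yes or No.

Comparing payoff streams over the 4 periods until play realigns: cooperate → 18(1+δ+…+δ^3); deviate → 30 + 8(δ+…+δ^3).
Cooperation is sustained iff (18−8)(δ+…+δ^3) ≥ 30−18.
δ+…+δ^3 = 7/8·(1−(7/8)^3)/(1−7/8) = 2.3105, and (30−18)/(18−8) = 1.2000.
2.3105 ≥ 1.2000, so cooperation is sustainable.

Yes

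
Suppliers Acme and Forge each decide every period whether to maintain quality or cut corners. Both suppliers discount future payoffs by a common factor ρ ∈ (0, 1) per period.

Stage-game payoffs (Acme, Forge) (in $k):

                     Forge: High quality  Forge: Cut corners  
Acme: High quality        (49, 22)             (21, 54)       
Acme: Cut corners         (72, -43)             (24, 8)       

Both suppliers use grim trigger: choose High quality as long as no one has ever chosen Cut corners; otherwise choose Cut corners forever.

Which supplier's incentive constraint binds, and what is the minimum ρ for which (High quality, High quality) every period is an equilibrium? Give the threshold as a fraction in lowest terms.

Forge; ρ ≥ 16/23

Acme's threshold: (72−49)/(72−24) = 23/48.
Forge's threshold: (54−22)/(54−8) = 16/23.
23/48 < 16/23, so Forge binds and ρ* = 16/23.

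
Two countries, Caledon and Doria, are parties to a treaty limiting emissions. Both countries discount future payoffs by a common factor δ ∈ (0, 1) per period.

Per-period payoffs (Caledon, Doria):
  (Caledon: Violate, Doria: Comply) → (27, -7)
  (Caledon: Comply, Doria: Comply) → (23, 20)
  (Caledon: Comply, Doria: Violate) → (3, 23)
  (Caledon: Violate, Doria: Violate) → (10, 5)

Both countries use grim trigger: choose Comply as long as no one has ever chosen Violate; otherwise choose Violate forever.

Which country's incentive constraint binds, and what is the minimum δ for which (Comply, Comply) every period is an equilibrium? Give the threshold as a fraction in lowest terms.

Caledon; δ ≥ 4/17

Caledon's threshold: (27−23)/(27−10) = 4/17.
Doria's threshold: (23−20)/(23−5) = 1/6.
4/17 > 1/6, so Caledon binds and δ* = 4/17.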